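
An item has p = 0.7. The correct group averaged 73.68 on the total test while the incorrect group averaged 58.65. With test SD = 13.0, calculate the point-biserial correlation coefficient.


q = 1 - p = 0.3
rpb = ((M1 - M0) / SD) * sqrt(p * q)
rpb = ((73.68 - 58.65) / 13.0) * sqrt(0.7 * 0.3)
rpb = 0.5298

0.5298


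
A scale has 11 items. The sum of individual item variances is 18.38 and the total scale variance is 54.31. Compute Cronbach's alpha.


alpha = (k/(k-1)) * (1 - sum(si^2)/s_total^2)
= (11/10) * (1 - 18.38/54.31)
alpha = 0.7277

0.7277


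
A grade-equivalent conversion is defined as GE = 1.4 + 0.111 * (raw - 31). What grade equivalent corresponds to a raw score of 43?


raw - median = 43 - 31 = 12
slope * diff = 0.111 * 12 = 1.332
GE = 1.4 + 1.332
GE = 2.732

2.732


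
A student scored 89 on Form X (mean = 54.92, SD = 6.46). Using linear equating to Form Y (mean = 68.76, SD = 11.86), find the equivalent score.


slope = SD_Y / SD_X = 11.86 / 6.46 ~ 1.8359
intercept = mean_Y - slope * mean_X = 68.76 - (11.86 / 6.46) * 54.92 ~ -32.0684
Y = slope * X + intercept. To avoid rounding drift from the rounded slope/intercept, evaluate the equivalent form Y = mean_Y + SD_Y * (X - mean_X) / SD_X at full precision:
Y = 68.76 + 11.86 * (89 - 54.92) / 6.46
Y = 68.76 + 11.86 * 34.08 / 6.46
Y = 68.76 + 404.1888 / 6.46
Y = 68.76 + 62.5679
Y = 131.3279

131.3279


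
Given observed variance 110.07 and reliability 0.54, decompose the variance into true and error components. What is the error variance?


var_true = rxx * var_obs = 0.54 * 110.07 = 59.4378
var_error = var_obs - var_true
var_error = 110.07 - 59.4378
var_error = 50.6322

50.6322


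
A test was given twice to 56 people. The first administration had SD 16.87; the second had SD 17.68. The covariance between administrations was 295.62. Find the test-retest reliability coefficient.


r = cov(X,Y) / (SD_X * SD_Y)
r = 295.62 / (16.87 * 17.68)
r = 295.62 / 298.2616
r = 0.9911

0.9911


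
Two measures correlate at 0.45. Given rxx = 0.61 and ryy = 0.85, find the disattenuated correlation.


r_corrected = rxy / sqrt(rxx * ryy)
= 0.45 / sqrt(0.61 * 0.85)
= 0.45 / sqrt(0.5185)
= 0.45 / 0.720069
r_corrected = 0.6249

0.6249


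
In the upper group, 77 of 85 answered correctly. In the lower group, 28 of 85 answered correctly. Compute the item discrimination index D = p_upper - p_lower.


p_upper = 77/85 = 0.9059
p_lower = 28/85 = 0.3294
D = 0.9059 - 0.3294 = 0.5765

0.5765


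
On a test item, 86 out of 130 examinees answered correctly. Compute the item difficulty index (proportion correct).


Item difficulty p = number correct / total examinees
p = 86 / 130
p = 0.6615

0.6615


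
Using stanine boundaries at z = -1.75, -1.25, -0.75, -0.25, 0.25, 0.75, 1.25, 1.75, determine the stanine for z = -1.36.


Stanine boundaries: [-1.75, -1.25, -0.75, -0.25, 0.25, 0.75, 1.25, 1.75]
z = -1.36
Check each boundary:
  z >= -1.75 -> could be stanine 2
  z < -1.25
  z < -0.75
  z < -0.25
  z < 0.25
  z < 0.75
  z < 1.25
  z < 1.75
Highest qualifying boundary gives stanine = 2

2


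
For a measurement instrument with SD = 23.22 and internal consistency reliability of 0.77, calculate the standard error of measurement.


SEM = SD * sqrt(1 - rxx)
SEM = 23.22 * sqrt(1 - 0.77)
SEM = 23.22 * sqrt(0.23) = 23.22 * 0.479583
SEM = 11.1359

11.1359


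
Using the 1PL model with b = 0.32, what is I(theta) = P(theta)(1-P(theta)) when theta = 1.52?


P = 1/(1+exp(-(1.52-0.32))) = 0.7685
I = P*(1-P) = 0.7685 * 0.2315
I = 0.1779

0.1779


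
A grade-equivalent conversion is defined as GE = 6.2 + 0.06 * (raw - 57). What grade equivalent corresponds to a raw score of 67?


raw - median = 67 - 57 = 10
slope * diff = 0.06 * 10 = 0.6
GE = 6.2 + 0.6
GE = 6.8

6.8


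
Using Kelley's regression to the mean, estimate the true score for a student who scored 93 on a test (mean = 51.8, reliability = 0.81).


T_est = rxx * X + (1 - rxx) * mean
T_est = 0.81 * 93 + 0.19 * 51.8
T_est = 75.33 + 9.842
T_est = 85.172

85.172


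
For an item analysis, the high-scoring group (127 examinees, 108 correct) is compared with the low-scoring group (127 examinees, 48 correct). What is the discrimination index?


p_upper = 108/127 = 0.8504
p_lower = 48/127 = 0.378
D = 0.8504 - 0.378 = 0.4724

0.4724


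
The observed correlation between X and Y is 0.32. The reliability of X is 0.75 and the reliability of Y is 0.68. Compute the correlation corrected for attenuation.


r_corrected = rxy / sqrt(rxx * ryy)
= 0.32 / sqrt(0.75 * 0.68)
= 0.32 / sqrt(0.51)
= 0.32 / 0.714143
r_corrected = 0.4481

0.4481


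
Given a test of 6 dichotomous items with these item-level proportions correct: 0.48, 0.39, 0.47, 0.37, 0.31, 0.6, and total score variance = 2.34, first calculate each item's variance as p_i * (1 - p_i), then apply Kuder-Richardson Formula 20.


For each item, compute p_i * q_i:
  Item 1: 0.48 * 0.52 = 0.2496
  Item 2: 0.39 * 0.61 = 0.2379
  Item 3: 0.47 * 0.53 = 0.2491
  Item 4: 0.37 * 0.63 = 0.2331
  Item 5: 0.31 * 0.69 = 0.2139
  Item 6: 0.6 * 0.4 = 0.24
Sum(p_i * q_i) = 0.2496 + 0.2379 + 0.2491 + 0.2331 + 0.2139 + 0.24 = 1.4236
KR-20 = (k/(k-1)) * (1 - Sum(p_i*q_i) / Var_total)
= (6/5) * (1 - 1.4236/2.34)
= 1.2 * 0.3916
KR-20 = 0.4699

0.4699


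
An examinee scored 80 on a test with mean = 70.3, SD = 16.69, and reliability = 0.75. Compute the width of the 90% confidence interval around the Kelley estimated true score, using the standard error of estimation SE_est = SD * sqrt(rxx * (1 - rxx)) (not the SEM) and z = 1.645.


True score estimate = 0.75*80 + 0.25*70.3 = 77.575
SE_est = SD * sqrt(rxx * (1 - rxx)) = 16.69 * sqrt(0.75 * 0.25) = 16.69 * sqrt(0.1875) = 7.226982
CI = T_est +/- z * SE_est, so width = 2 * z * SE_est = 2 * 1.645 * 7.226982
Width = 23.7768

23.7768


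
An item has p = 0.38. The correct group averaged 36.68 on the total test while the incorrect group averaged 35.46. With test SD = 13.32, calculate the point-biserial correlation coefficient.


q = 1 - p = 0.62
rpb = ((M1 - M0) / SD) * sqrt(p * q)
rpb = ((36.68 - 35.46) / 13.32) * sqrt(0.38 * 0.62)
rpb = 0.0445

0.0445


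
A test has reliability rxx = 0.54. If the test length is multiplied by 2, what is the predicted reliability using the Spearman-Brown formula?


r_new = (n * rxx) / (1 + (n-1) * rxx)
r_new = (2 * 0.54) / (1 + 1 * 0.54)
r_new = 1.08 / 1.54
r_new = 0.7013

0.7013


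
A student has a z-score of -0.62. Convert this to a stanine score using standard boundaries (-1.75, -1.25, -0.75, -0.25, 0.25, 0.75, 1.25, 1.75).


Stanine boundaries: [-1.75, -1.25, -0.75, -0.25, 0.25, 0.75, 1.25, 1.75]
z = -0.62
Check each boundary:
  z >= -1.75 -> could be stanine 2
  z >= -1.25 -> could be stanine 3
  z >= -0.75 -> could be stanine 4
  z < -0.25
  z < 0.25
  z < 0.75
  z < 1.25
  z < 1.75
Highest qualifying boundary gives stanine = 4

4


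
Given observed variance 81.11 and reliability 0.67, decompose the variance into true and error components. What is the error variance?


var_true = rxx * var_obs = 0.67 * 81.11 = 54.3437
var_error = var_obs - var_true
var_error = 81.11 - 54.3437
var_error = 26.7663

26.7663


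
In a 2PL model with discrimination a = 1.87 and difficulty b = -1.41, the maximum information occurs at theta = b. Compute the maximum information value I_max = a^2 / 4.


For 2PL, max info at theta = b = -1.41
I_max = a^2 / 4 = 1.87^2 / 4
= 3.4969 / 4
I_max = 0.8742

0.8742


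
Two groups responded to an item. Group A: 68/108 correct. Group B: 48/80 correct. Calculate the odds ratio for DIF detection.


Odds_A = 68/40 = 1.7
Odds_B = 48/32 = 1.5
OR = Odds_A / Odds_B = 1.7 / 1.5
Exactly, OR = (68 * 32) / (40 * 48) = 2176 / 1920
OR = 1.1333

1.1333


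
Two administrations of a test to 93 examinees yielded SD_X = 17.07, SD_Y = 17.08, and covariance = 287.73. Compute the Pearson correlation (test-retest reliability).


r = cov(X,Y) / (SD_X * SD_Y)
r = 287.73 / (17.07 * 17.08)
r = 287.73 / 291.5556
r = 0.9869

0.9869


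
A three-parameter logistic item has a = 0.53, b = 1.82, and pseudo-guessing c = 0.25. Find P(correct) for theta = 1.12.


logit = 0.53*(1.12 - 1.82) = -0.371
P* = 1/(1 + exp(--0.371)) = 0.4083
P = 0.25 + (1 - 0.25) * 0.4083
P = 0.5562

0.5562


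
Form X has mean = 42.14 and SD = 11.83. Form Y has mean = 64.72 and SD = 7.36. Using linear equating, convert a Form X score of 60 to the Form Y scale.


slope = SD_Y / SD_X = 7.36 / 11.83 ~ 0.6221
intercept = mean_Y - slope * mean_X = 64.72 - (7.36 / 11.83) * 42.14 ~ 38.5027
Y = slope * X + intercept. To avoid rounding drift from the rounded slope/intercept, evaluate the equivalent form Y = mean_Y + SD_Y * (X - mean_X) / SD_X at full precision:
Y = 64.72 + 7.36 * (60 - 42.14) / 11.83
Y = 64.72 + 7.36 * 17.86 / 11.83
Y = 64.72 + 131.4496 / 11.83
Y = 64.72 + 11.1115
Y = 75.8315

75.8315


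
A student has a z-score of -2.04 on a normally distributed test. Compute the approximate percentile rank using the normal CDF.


CDF(z) = 0.5 * (1 + erf(z/sqrt(2)))
erf(-1.4425) = -0.9586
CDF = 0.0207
Percentile rank = 0.0207 * 100 = 2.07

2.07


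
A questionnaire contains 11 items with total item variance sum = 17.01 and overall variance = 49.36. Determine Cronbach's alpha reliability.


alpha = (k/(k-1)) * (1 - sum(si^2)/s_total^2)
= (11/10) * (1 - 17.01/49.36)
alpha = 0.7209

0.7209


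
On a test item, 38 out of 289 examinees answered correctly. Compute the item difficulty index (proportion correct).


Item difficulty p = number correct / total examinees
p = 38 / 289
p = 0.1315

0.1315


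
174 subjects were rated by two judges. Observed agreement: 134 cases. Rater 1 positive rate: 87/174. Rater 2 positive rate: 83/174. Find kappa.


P_o = 134/174 = 0.770115
P_e = (87*83 + 87*91) / 30276 = 0.5
kappa = (P_o - P_e) / (1 - P_e)
kappa = (0.770115 - 0.5) / (1 - 0.5)
kappa = 0.5402

0.5402


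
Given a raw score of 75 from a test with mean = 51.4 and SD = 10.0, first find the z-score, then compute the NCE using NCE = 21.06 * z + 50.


z = (X - mean) / SD = (75 - 51.4) / 10.0
z = 23.6 / 10.0
z = 2.36
NCE = NCE = 21.06z + 50
Carry z at full precision (z = 23.6 / 10.0) into the conversion:
NCE = 21.06 * (23.6 / 10.0) + 50 = 497.016 / 10.0 + 50
NCE = 49.7016 + 50
NCE = 99.7016

99.7016


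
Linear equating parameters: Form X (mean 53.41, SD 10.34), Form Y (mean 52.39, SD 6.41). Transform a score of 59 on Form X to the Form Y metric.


slope = SD_Y / SD_X = 6.41 / 10.34 ~ 0.6199
intercept = mean_Y - slope * mean_X = 52.39 - (6.41 / 10.34) * 53.41 ~ 19.2799
Y = slope * X + intercept. To avoid rounding drift from the rounded slope/intercept, evaluate the equivalent form Y = mean_Y + SD_Y * (X - mean_X) / SD_X at full precision:
Y = 52.39 + 6.41 * (59 - 53.41) / 10.34
Y = 52.39 + 6.41 * 5.59 / 10.34
Y = 52.39 + 35.8319 / 10.34
Y = 52.39 + 3.4654
Y = 55.8554

55.8554


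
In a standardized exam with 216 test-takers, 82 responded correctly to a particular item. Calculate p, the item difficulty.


Item difficulty p = number correct / total examinees
p = 82 / 216
p = 0.3796

0.3796


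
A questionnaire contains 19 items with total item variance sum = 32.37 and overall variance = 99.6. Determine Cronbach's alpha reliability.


alpha = (k/(k-1)) * (1 - sum(si^2)/s_total^2)
= (19/18) * (1 - 32.37/99.6)
alpha = 0.7125

0.7125


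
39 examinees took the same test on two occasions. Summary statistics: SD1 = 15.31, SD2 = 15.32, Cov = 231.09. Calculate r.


r = cov(X,Y) / (SD_X * SD_Y)
r = 231.09 / (15.31 * 15.32)
r = 231.09 / 234.5492
r = 0.9853

0.9853


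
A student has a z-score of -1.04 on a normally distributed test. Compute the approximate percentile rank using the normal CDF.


CDF(z) = 0.5 * (1 + erf(z/sqrt(2)))
erf(-0.7354) = -0.7017
CDF = 0.1492
Percentile rank = 0.1492 * 100 = 14.92

14.92


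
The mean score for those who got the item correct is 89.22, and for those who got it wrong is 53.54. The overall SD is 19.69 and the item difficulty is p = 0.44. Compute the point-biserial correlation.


q = 1 - p = 0.56
rpb = ((M1 - M0) / SD) * sqrt(p * q)
rpb = ((89.22 - 53.54) / 19.69) * sqrt(0.44 * 0.56)
rpb = 0.8995

0.8995


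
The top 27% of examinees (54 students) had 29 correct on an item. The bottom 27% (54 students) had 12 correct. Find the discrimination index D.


p_upper = 29/54 = 0.537
p_lower = 12/54 = 0.2222
D = 0.537 - 0.2222 = 0.3148

0.3148


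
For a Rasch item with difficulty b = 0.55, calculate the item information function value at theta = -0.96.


P = 1/(1+exp(-(-0.96-0.55))) = 0.1809
I = P*(1-P) = 0.1809 * 0.8191
I = 0.1482

0.1482


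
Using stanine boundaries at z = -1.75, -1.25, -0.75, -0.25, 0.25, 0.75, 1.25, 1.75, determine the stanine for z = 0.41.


Stanine boundaries: [-1.75, -1.25, -0.75, -0.25, 0.25, 0.75, 1.25, 1.75]
z = 0.41
Check each boundary:
  z >= -1.75 -> could be stanine 2
  z >= -1.25 -> could be stanine 3
  z >= -0.75 -> could be stanine 4
  z >= -0.25 -> could be stanine 5
  z >= 0.25 -> could be stanine 6
  z < 0.75
  z < 1.25
  z < 1.75
Highest qualifying boundary gives stanine = 6

6


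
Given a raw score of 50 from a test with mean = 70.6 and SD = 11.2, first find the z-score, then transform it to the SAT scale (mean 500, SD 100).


z = (X - mean) / SD = (50 - 70.6) / 11.2
z = -20.6 / 11.2
z = -1.8393
SAT-scale = SAT = 500 + 100z
Carry z at full precision (z = -20.6 / 11.2) into the conversion:
SAT-scale = 500 + 100 * (-20.6 / 11.2) = 500 + -2060 / 11.2
SAT-scale = 500 + -183.9286
SAT-scale = 316.0714

316.0714


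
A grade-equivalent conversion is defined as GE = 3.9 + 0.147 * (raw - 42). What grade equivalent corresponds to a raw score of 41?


raw - median = 41 - 42 = -1
slope * diff = 0.147 * -1 = -0.147
GE = 3.9 + -0.147
GE = 3.753

3.753


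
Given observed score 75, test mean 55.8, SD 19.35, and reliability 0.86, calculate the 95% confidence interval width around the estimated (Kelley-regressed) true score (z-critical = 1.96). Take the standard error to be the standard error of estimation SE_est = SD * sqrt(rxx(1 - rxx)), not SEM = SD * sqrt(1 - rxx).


True score estimate = 0.86*75 + 0.14*55.8 = 72.312
SE_est = SD * sqrt(rxx * (1 - rxx)) = 19.35 * sqrt(0.86 * 0.14) = 19.35 * sqrt(0.1204) = 6.714199
CI = T_est +/- z * SE_est, so width = 2 * z * SE_est = 2 * 1.96 * 6.714199
Width = 26.3197

26.3197


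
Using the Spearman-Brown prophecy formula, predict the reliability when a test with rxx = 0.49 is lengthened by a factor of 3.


r_new = (n * rxx) / (1 + (n-1) * rxx)
r_new = (3 * 0.49) / (1 + 2 * 0.49)
r_new = 1.47 / 1.98
r_new = 0.7424

0.7424


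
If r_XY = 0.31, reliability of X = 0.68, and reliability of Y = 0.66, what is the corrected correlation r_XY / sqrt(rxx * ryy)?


r_corrected = rxy / sqrt(rxx * ryy)
= 0.31 / sqrt(0.68 * 0.66)
= 0.31 / sqrt(0.4488)
= 0.31 / 0.669925
r_corrected = 0.4627

0.4627


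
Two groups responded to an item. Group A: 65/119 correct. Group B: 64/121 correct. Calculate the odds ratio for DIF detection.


Odds_A = 65/54 = 1.2037
Odds_B = 64/57 = 1.1228
OR = Odds_A / Odds_B = 1.2037 / 1.1228
Exactly, OR = (65 * 57) / (54 * 64) = 3705 / 3456
OR = 1.072

1.072


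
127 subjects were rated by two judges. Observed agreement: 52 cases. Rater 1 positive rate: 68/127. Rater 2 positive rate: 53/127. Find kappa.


P_o = 52/127 = 0.409449
P_e = (68*53 + 59*74) / 16129 = 0.494141
kappa = (P_o - P_e) / (1 - P_e)
kappa = (0.409449 - 0.494141) / (1 - 0.494141)
kappa = -0.1674

-0.1674


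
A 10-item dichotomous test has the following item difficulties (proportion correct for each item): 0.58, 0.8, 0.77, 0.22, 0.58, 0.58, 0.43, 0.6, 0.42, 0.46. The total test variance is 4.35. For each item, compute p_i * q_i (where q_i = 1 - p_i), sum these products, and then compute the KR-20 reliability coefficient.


For each item, compute p_i * q_i:
  Item 1: 0.58 * 0.42 = 0.2436
  Item 2: 0.8 * 0.2 = 0.16
  Item 3: 0.77 * 0.23 = 0.1771
  Item 4: 0.22 * 0.78 = 0.1716
  Item 5: 0.58 * 0.42 = 0.2436
  Item 6: 0.58 * 0.42 = 0.2436
  Item 7: 0.43 * 0.57 = 0.2451
  Item 8: 0.6 * 0.4 = 0.24
  Item 9: 0.42 * 0.58 = 0.2436
  Item 10: 0.46 * 0.54 = 0.2484
Sum(p_i * q_i) = 0.2436 + 0.16 + 0.1771 + 0.1716 + 0.2436 + 0.2436 + 0.2451 + 0.24 + 0.2436 + 0.2484 = 2.2166
KR-20 = (k/(k-1)) * (1 - Sum(p_i*q_i) / Var_total)
= (10/9) * (1 - 2.2166/4.35)
= 1.1111 * 0.4904
KR-20 = 0.5449

0.5449


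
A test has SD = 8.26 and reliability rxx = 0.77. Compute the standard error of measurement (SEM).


SEM = SD * sqrt(1 - rxx)
SEM = 8.26 * sqrt(1 - 0.77)
SEM = 8.26 * sqrt(0.23) = 8.26 * 0.479583
SEM = 3.9614

3.9614


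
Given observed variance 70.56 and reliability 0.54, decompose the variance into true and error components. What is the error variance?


var_true = rxx * var_obs = 0.54 * 70.56 = 38.1024
var_error = var_obs - var_true
var_error = 70.56 - 38.1024
var_error = 32.4576

32.4576


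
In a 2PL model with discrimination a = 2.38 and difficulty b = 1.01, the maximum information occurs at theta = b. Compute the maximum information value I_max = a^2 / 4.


For 2PL, max info at theta = b = 1.01
I_max = a^2 / 4 = 2.38^2 / 4
= 5.6644 / 4
I_max = 1.4161

1.4161


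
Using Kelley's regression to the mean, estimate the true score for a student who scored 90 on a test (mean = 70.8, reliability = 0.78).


T_est = rxx * X + (1 - rxx) * mean
T_est = 0.78 * 90 + 0.22 * 70.8
T_est = 70.2 + 15.576
T_est = 85.776

85.776


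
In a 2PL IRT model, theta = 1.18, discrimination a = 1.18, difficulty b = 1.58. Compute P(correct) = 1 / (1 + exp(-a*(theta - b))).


a*(theta - b) = 1.18 * (1.18 - 1.58) = -0.472
exp(--0.472) = 1.6032
P = 1 / (1 + 1.6032)
P = 0.3841

0.3841


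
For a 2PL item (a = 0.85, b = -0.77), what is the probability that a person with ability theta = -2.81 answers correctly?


a*(theta - b) = 0.85 * (-2.81 - -0.77) = -1.734
exp(--1.734) = 5.6633
P = 1 / (1 + 5.6633)
P = 0.1501

0.1501


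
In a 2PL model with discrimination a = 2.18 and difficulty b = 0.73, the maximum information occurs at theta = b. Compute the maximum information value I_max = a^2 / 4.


For 2PL, max info at theta = b = 0.73
I_max = a^2 / 4 = 2.18^2 / 4
= 4.7524 / 4
I_max = 1.1881

1.1881


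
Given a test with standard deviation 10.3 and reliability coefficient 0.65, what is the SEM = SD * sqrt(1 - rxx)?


SEM = SD * sqrt(1 - rxx)
SEM = 10.3 * sqrt(1 - 0.65)
SEM = 10.3 * sqrt(0.35) = 10.3 * 0.591608
SEM = 6.0936

6.0936


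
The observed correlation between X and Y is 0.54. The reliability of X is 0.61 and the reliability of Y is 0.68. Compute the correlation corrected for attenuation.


r_corrected = rxy / sqrt(rxx * ryy)
= 0.54 / sqrt(0.61 * 0.68)
= 0.54 / sqrt(0.4148)
= 0.54 / 0.64405
r_corrected = 0.8384

0.8384


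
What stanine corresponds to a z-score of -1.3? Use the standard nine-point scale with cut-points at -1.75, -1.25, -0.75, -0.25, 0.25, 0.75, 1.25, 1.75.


Stanine boundaries: [-1.75, -1.25, -0.75, -0.25, 0.25, 0.75, 1.25, 1.75]
z = -1.3
Check each boundary:
  z >= -1.75 -> could be stanine 2
  z < -1.25
  z < -0.75
  z < -0.25
  z < 0.25
  z < 0.75
  z < 1.25
  z < 1.75
Highest qualifying boundary gives stanine = 2

2


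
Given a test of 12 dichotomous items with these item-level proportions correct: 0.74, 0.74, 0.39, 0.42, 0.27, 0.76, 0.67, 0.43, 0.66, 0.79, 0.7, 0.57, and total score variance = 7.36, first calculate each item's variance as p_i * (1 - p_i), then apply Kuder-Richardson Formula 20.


For each item, compute p_i * q_i:
  Item 1: 0.74 * 0.26 = 0.1924
  Item 2: 0.74 * 0.26 = 0.1924
  Item 3: 0.39 * 0.61 = 0.2379
  Item 4: 0.42 * 0.58 = 0.2436
  Item 5: 0.27 * 0.73 = 0.1971
  Item 6: 0.76 * 0.24 = 0.1824
  Item 7: 0.67 * 0.33 = 0.2211
  Item 8: 0.43 * 0.57 = 0.2451
  Item 9: 0.66 * 0.34 = 0.2244
  Item 10: 0.79 * 0.21 = 0.1659
  Item 11: 0.7 * 0.3 = 0.21
  Item 12: 0.57 * 0.43 = 0.2451
Sum(p_i * q_i) = 0.1924 + 0.1924 + 0.2379 + 0.2436 + 0.1971 + 0.1824 + 0.2211 + 0.2451 + 0.2244 + 0.1659 + 0.21 + 0.2451 = 2.5574
KR-20 = (k/(k-1)) * (1 - Sum(p_i*q_i) / Var_total)
= (12/11) * (1 - 2.5574/7.36)
= 1.0909 * 0.6525
KR-20 = 0.7118

0.7118


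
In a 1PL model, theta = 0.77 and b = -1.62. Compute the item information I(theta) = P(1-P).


P = 1/(1+exp(-(0.77--1.62))) = 0.9161
I = P*(1-P) = 0.9161 * 0.0839
I = 0.0769

0.0769


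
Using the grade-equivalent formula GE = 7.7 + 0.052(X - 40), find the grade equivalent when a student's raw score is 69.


raw - median = 69 - 40 = 29
slope * diff = 0.052 * 29 = 1.508
GE = 7.7 + 1.508
GE = 9.208

9.208


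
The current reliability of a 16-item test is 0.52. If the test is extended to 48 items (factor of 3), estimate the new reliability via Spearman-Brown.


r_new = (n * rxx) / (1 + (n-1) * rxx)
r_new = (3 * 0.52) / (1 + 2 * 0.52)
r_new = 1.56 / 2.04
r_new = 0.7647

0.7647


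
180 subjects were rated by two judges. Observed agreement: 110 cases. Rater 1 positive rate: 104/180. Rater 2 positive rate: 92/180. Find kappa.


P_o = 110/180 = 0.611111
P_e = (104*92 + 76*88) / 32400 = 0.501728
kappa = (P_o - P_e) / (1 - P_e)
kappa = (0.611111 - 0.501728) / (1 - 0.501728)
kappa = 0.2195

0.2195


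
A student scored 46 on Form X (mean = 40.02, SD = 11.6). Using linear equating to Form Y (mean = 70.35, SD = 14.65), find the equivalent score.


slope = SD_Y / SD_X = 14.65 / 11.6 ~ 1.2629
intercept = mean_Y - slope * mean_X = 70.35 - (14.65 / 11.6) * 40.02 ~ 19.8075
Y = slope * X + intercept. To avoid rounding drift from the rounded slope/intercept, evaluate the equivalent form Y = mean_Y + SD_Y * (X - mean_X) / SD_X at full precision:
Y = 70.35 + 14.65 * (46 - 40.02) / 11.6
Y = 70.35 + 14.65 * 5.98 / 11.6
Y = 70.35 + 87.607 / 11.6
Y = 70.35 + 7.5523
Y = 77.9023

77.9023


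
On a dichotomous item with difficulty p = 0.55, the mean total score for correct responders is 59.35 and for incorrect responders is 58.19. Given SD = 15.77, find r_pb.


q = 1 - p = 0.45
rpb = ((M1 - M0) / SD) * sqrt(p * q)
rpb = ((59.35 - 58.19) / 15.77) * sqrt(0.55 * 0.45)
rpb = 0.0366

0.0366


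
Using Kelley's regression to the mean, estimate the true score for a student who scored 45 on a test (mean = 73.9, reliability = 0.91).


T_est = rxx * X + (1 - rxx) * mean
T_est = 0.91 * 45 + 0.09 * 73.9
T_est = 40.95 + 6.651
T_est = 47.601

47.601


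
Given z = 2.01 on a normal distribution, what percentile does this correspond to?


CDF(z) = 0.5 * (1 + erf(z/sqrt(2)))
erf(1.4213) = 0.9556
CDF = 0.9778
Percentile rank = 0.9778 * 100 = 97.78

97.78


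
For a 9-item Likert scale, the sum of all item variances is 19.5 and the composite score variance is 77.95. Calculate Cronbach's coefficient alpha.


alpha = (k/(k-1)) * (1 - sum(si^2)/s_total^2)
= (9/8) * (1 - 19.5/77.95)
alpha = 0.8436

0.8436


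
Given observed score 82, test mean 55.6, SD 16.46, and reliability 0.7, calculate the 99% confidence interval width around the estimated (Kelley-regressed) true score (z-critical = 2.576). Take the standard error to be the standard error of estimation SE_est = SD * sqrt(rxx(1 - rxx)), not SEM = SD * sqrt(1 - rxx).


True score estimate = 0.7*82 + 0.3*55.6 = 74.08
SE_est = SD * sqrt(rxx * (1 - rxx)) = 16.46 * sqrt(0.7 * 0.3) = 16.46 * sqrt(0.21) = 7.54292
CI = T_est +/- z * SE_est, so width = 2 * z * SE_est = 2 * 2.576 * 7.54292
Width = 38.8611

38.8611


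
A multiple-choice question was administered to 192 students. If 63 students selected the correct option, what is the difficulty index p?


Item difficulty p = number correct / total examinees
p = 63 / 192
p = 0.3281

0.3281


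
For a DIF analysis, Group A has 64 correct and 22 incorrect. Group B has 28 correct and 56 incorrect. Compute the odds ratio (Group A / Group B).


Odds_A = 64/22 = 2.9091
Odds_B = 28/56 = 0.5
OR = Odds_A / Odds_B = 2.9091 / 0.5
Exactly, OR = (64 * 56) / (22 * 28) = 3584 / 616
OR = 5.8182

5.8182


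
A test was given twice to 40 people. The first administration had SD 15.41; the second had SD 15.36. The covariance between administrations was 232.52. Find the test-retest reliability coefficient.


r = cov(X,Y) / (SD_X * SD_Y)
r = 232.52 / (15.41 * 15.36)
r = 232.52 / 236.6976
r = 0.9824

0.9824


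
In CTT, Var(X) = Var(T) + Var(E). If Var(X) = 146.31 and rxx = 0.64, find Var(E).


var_true = rxx * var_obs = 0.64 * 146.31 = 93.6384
var_error = var_obs - var_true
var_error = 146.31 - 93.6384
var_error = 52.6716

52.6716


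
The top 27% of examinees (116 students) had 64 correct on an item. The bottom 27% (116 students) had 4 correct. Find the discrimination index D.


p_upper = 64/116 = 0.5517
p_lower = 4/116 = 0.0345
D = 0.5517 - 0.0345 = 0.5172

0.5172


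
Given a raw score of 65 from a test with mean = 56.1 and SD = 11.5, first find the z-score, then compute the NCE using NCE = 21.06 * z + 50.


z = (X - mean) / SD = (65 - 56.1) / 11.5
z = 8.9 / 11.5
z = 0.7739
NCE = NCE = 21.06z + 50
Carry z at full precision (z = 8.9 / 11.5) into the conversion:
NCE = 21.06 * (8.9 / 11.5) + 50 = 187.434 / 11.5 + 50
NCE = 16.2986 + 50
NCE = 66.2986

66.2986


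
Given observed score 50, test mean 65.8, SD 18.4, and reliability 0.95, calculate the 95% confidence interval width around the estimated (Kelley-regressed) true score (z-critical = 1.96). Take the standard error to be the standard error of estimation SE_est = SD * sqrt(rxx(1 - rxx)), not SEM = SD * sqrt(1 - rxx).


True score estimate = 0.95*50 + 0.05*65.8 = 50.79
SE_est = SD * sqrt(rxx * (1 - rxx)) = 18.4 * sqrt(0.95 * 0.05) = 18.4 * sqrt(0.0475) = 4.010187
CI = T_est +/- z * SE_est, so width = 2 * z * SE_est = 2 * 1.96 * 4.010187
Width = 15.7199

15.7199


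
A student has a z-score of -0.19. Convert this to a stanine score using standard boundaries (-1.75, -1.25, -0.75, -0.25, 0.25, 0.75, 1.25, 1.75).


Stanine boundaries: [-1.75, -1.25, -0.75, -0.25, 0.25, 0.75, 1.25, 1.75]
z = -0.19
Check each boundary:
  z >= -1.75 -> could be stanine 2
  z >= -1.25 -> could be stanine 3
  z >= -0.75 -> could be stanine 4
  z >= -0.25 -> could be stanine 5
  z < 0.25
  z < 0.75
  z < 1.25
  z < 1.75
Highest qualifying boundary gives stanine = 5

5


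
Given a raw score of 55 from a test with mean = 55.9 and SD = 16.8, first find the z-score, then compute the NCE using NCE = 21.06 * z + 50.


z = (X - mean) / SD = (55 - 55.9) / 16.8
z = -0.9 / 16.8
z = -0.0536
NCE = NCE = 21.06z + 50
Carry z at full precision (z = -0.9 / 16.8) into the conversion:
NCE = 21.06 * (-0.9 / 16.8) + 50 = -18.954 / 16.8 + 50
NCE = -1.1282 + 50
NCE = 48.8718

48.8718


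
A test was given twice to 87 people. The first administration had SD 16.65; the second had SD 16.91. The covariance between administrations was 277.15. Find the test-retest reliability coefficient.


r = cov(X,Y) / (SD_X * SD_Y)
r = 277.15 / (16.65 * 16.91)
r = 277.15 / 281.5515
r = 0.9844

0.9844


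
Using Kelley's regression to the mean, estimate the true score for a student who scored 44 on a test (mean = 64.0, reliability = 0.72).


T_est = rxx * X + (1 - rxx) * mean
T_est = 0.72 * 44 + 0.28 * 64.0
T_est = 31.68 + 17.92
T_est = 49.6

49.6


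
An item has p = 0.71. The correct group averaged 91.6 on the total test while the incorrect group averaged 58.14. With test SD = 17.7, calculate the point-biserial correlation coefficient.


q = 1 - p = 0.29
rpb = ((M1 - M0) / SD) * sqrt(p * q)
rpb = ((91.6 - 58.14) / 17.7) * sqrt(0.71 * 0.29)
rpb = 0.8578

0.8578


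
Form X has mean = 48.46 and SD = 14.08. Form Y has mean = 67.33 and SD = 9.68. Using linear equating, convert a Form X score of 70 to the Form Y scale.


slope = SD_Y / SD_X = 9.68 / 14.08 ~ 0.6875
intercept = mean_Y - slope * mean_X = 67.33 - (9.68 / 14.08) * 48.46 ~ 34.0137
Y = slope * X + intercept. To avoid rounding drift from the rounded slope/intercept, evaluate the equivalent form Y = mean_Y + SD_Y * (X - mean_X) / SD_X at full precision:
Y = 67.33 + 9.68 * (70 - 48.46) / 14.08
Y = 67.33 + 9.68 * 21.54 / 14.08
Y = 67.33 + 208.5072 / 14.08
Y = 67.33 + 14.8088
Y = 82.1388

82.1388


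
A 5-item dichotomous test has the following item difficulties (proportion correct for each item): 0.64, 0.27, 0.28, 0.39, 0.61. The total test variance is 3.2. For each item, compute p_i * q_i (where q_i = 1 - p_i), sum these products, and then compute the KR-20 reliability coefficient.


For each item, compute p_i * q_i:
  Item 1: 0.64 * 0.36 = 0.2304
  Item 2: 0.27 * 0.73 = 0.1971
  Item 3: 0.28 * 0.72 = 0.2016
  Item 4: 0.39 * 0.61 = 0.2379
  Item 5: 0.61 * 0.39 = 0.2379
Sum(p_i * q_i) = 0.2304 + 0.1971 + 0.2016 + 0.2379 + 0.2379 = 1.1049
KR-20 = (k/(k-1)) * (1 - Sum(p_i*q_i) / Var_total)
= (5/4) * (1 - 1.1049/3.2)
= 1.25 * 0.6547
KR-20 = 0.8184

0.8184


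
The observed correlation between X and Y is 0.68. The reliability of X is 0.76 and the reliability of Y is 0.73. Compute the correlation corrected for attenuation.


r_corrected = rxy / sqrt(rxx * ryy)
= 0.68 / sqrt(0.76 * 0.73)
= 0.68 / sqrt(0.5548)
= 0.68 / 0.744849
r_corrected = 0.9129

0.9129


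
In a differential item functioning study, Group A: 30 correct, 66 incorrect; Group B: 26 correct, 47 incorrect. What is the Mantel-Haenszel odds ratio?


Odds_A = 30/66 = 0.4545
Odds_B = 26/47 = 0.5532
OR = Odds_A / Odds_B = 0.4545 / 0.5532
Exactly, OR = (30 * 47) / (66 * 26) = 1410 / 1716
OR = 0.8217

0.8217


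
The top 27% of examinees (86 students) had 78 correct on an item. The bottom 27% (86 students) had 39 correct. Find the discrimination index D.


p_upper = 78/86 = 0.907
p_lower = 39/86 = 0.4535
D = 0.907 - 0.4535 = 0.4535

0.4535


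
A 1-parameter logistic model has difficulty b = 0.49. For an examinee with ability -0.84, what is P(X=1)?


theta - b = -0.84 - 0.49 = -1.33
exp(-(theta - b)) = exp(1.33) = 3.781
P = 1 / (1 + 3.781)
P = 0.2092

0.2092


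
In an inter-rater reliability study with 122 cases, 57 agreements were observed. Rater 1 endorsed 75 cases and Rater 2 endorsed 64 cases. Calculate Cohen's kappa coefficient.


P_o = 57/122 = 0.467213
P_e = (75*64 + 47*58) / 14884 = 0.505644
kappa = (P_o - P_e) / (1 - P_e)
kappa = (0.467213 - 0.505644) / (1 - 0.505644)
kappa = -0.0777

-0.0777


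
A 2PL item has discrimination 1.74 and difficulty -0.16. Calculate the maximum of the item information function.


For 2PL, max info at theta = b = -0.16
I_max = a^2 / 4 = 1.74^2 / 4
= 3.0276 / 4
I_max = 0.7569

0.7569


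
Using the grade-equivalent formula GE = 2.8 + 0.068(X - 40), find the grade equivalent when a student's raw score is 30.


raw - median = 30 - 40 = -10
slope * diff = 0.068 * -10 = -0.68
GE = 2.8 + -0.68
GE = 2.12

2.12


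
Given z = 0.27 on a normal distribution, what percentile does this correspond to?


CDF(z) = 0.5 * (1 + erf(z/sqrt(2)))
erf(0.1909) = 0.2128
CDF = 0.6064
Percentile rank = 0.6064 * 100 = 60.64

60.64


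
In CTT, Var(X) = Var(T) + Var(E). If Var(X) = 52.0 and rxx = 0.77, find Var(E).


var_true = rxx * var_obs = 0.77 * 52.0 = 40.04
var_error = var_obs - var_true
var_error = 52.0 - 40.04
var_error = 11.96

11.96


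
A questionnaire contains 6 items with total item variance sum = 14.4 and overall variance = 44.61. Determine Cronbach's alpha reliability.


alpha = (k/(k-1)) * (1 - sum(si^2)/s_total^2)
= (6/5) * (1 - 14.4/44.61)
alpha = 0.8126

0.8126


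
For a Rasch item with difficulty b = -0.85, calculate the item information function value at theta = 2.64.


P = 1/(1+exp(-(2.64--0.85))) = 0.9704
I = P*(1-P) = 0.9704 * 0.0296
I = 0.0287

0.0287


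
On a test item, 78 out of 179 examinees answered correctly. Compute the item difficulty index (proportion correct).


Item difficulty p = number correct / total examinees
p = 78 / 179
p = 0.4358

0.4358


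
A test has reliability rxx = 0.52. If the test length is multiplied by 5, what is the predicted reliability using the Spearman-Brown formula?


r_new = (n * rxx) / (1 + (n-1) * rxx)
r_new = (5 * 0.52) / (1 + 4 * 0.52)
r_new = 2.6 / 3.08
r_new = 0.8442

0.8442


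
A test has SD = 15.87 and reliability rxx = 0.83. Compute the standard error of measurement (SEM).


SEM = SD * sqrt(1 - rxx)
SEM = 15.87 * sqrt(1 - 0.83)
SEM = 15.87 * sqrt(0.17) = 15.87 * 0.412311
SEM = 6.5434

6.5434


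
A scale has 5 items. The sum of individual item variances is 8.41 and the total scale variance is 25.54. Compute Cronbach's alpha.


alpha = (k/(k-1)) * (1 - sum(si^2)/s_total^2)
= (5/4) * (1 - 8.41/25.54)
alpha = 0.8384

0.8384


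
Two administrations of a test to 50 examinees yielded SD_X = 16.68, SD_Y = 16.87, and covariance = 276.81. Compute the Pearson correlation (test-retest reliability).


r = cov(X,Y) / (SD_X * SD_Y)
r = 276.81 / (16.68 * 16.87)
r = 276.81 / 281.3916
r = 0.9837

0.9837


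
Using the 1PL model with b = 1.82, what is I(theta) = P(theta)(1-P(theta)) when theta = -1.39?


P = 1/(1+exp(-(-1.39-1.82))) = 0.0388
I = P*(1-P) = 0.0388 * 0.9612
I = 0.0373

0.0373


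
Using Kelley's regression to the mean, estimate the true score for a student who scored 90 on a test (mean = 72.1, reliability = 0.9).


T_est = rxx * X + (1 - rxx) * mean
T_est = 0.9 * 90 + 0.1 * 72.1
T_est = 81.0 + 7.21
T_est = 88.21

88.21


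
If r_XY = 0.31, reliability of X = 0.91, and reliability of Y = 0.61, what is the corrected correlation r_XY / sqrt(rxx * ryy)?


r_corrected = rxy / sqrt(rxx * ryy)
= 0.31 / sqrt(0.91 * 0.61)
= 0.31 / sqrt(0.5551)
= 0.31 / 0.74505
r_corrected = 0.4161

0.4161


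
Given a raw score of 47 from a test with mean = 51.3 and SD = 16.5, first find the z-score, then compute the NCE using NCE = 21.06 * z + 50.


z = (X - mean) / SD = (47 - 51.3) / 16.5
z = -4.3 / 16.5
z = -0.2606
NCE = NCE = 21.06z + 50
Carry z at full precision (z = -4.3 / 16.5) into the conversion:
NCE = 21.06 * (-4.3 / 16.5) + 50 = -90.558 / 16.5 + 50
NCE = -5.4884 + 50
NCE = 44.5116

44.5116


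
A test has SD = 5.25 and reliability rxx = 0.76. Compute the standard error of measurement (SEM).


SEM = SD * sqrt(1 - rxx)
SEM = 5.25 * sqrt(1 - 0.76)
SEM = 5.25 * sqrt(0.24) = 5.25 * 0.489898
SEM = 2.572

2.572


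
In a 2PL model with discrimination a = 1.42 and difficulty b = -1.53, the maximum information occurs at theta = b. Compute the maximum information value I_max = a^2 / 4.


For 2PL, max info at theta = b = -1.53
I_max = a^2 / 4 = 1.42^2 / 4
= 2.0164 / 4
I_max = 0.5041

0.5041


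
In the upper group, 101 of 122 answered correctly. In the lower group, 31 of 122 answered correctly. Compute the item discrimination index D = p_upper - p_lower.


p_upper = 101/122 = 0.8279
p_lower = 31/122 = 0.2541
D = 0.8279 - 0.2541 = 0.5738

0.5738


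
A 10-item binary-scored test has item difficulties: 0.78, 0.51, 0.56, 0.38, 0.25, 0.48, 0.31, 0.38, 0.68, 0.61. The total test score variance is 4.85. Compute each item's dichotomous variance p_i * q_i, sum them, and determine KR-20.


For each item, compute p_i * q_i:
  Item 1: 0.78 * 0.22 = 0.1716
  Item 2: 0.51 * 0.49 = 0.2499
  Item 3: 0.56 * 0.44 = 0.2464
  Item 4: 0.38 * 0.62 = 0.2356
  Item 5: 0.25 * 0.75 = 0.1875
  Item 6: 0.48 * 0.52 = 0.2496
  Item 7: 0.31 * 0.69 = 0.2139
  Item 8: 0.38 * 0.62 = 0.2356
  Item 9: 0.68 * 0.32 = 0.2176
  Item 10: 0.61 * 0.39 = 0.2379
Sum(p_i * q_i) = 0.1716 + 0.2499 + 0.2464 + 0.2356 + 0.1875 + 0.2496 + 0.2139 + 0.2356 + 0.2176 + 0.2379 = 2.2456
KR-20 = (k/(k-1)) * (1 - Sum(p_i*q_i) / Var_total)
= (10/9) * (1 - 2.2456/4.85)
= 1.1111 * 0.537
KR-20 = 0.5967

0.5967


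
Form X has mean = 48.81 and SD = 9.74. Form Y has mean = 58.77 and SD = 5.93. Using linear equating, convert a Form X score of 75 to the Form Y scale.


slope = SD_Y / SD_X = 5.93 / 9.74 ~ 0.6088
intercept = mean_Y - slope * mean_X = 58.77 - (5.93 / 9.74) * 48.81 ~ 29.053
Y = slope * X + intercept. To avoid rounding drift from the rounded slope/intercept, evaluate the equivalent form Y = mean_Y + SD_Y * (X - mean_X) / SD_X at full precision:
Y = 58.77 + 5.93 * (75 - 48.81) / 9.74
Y = 58.77 + 5.93 * 26.19 / 9.74
Y = 58.77 + 155.3067 / 9.74
Y = 58.77 + 15.9452
Y = 74.7152

74.7152


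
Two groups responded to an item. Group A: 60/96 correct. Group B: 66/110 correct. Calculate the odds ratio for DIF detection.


Odds_A = 60/36 = 1.6667
Odds_B = 66/44 = 1.5
OR = Odds_A / Odds_B = 1.6667 / 1.5
Exactly, OR = (60 * 44) / (36 * 66) = 2640 / 2376
OR = 1.1111

1.1111


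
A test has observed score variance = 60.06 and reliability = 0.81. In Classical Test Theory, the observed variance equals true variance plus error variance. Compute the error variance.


var_true = rxx * var_obs = 0.81 * 60.06 = 48.6486
var_error = var_obs - var_true
var_error = 60.06 - 48.6486
var_error = 11.4114

11.4114


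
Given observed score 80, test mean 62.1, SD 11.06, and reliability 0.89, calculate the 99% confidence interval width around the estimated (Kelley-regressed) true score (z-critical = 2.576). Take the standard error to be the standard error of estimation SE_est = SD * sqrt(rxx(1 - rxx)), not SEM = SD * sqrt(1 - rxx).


True score estimate = 0.89*80 + 0.11*62.1 = 78.031
SE_est = SD * sqrt(rxx * (1 - rxx)) = 11.06 * sqrt(0.89 * 0.11) = 11.06 * sqrt(0.0979) = 3.460561
CI = T_est +/- z * SE_est, so width = 2 * z * SE_est = 2 * 2.576 * 3.460561
Width = 17.8288

17.8288


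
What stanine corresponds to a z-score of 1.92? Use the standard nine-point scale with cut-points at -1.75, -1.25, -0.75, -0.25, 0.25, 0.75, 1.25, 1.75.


Stanine boundaries: [-1.75, -1.25, -0.75, -0.25, 0.25, 0.75, 1.25, 1.75]
z = 1.92
Check each boundary:
  z >= -1.75 -> could be stanine 2
  z >= -1.25 -> could be stanine 3
  z >= -0.75 -> could be stanine 4
  z >= -0.25 -> could be stanine 5
  z >= 0.25 -> could be stanine 6
  z >= 0.75 -> could be stanine 7
  z >= 1.25 -> could be stanine 8
  z >= 1.75 -> could be stanine 9
Highest qualifying boundary gives stanine = 9

9


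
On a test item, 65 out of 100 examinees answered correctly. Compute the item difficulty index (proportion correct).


Item difficulty p = number correct / total examinees
p = 65 / 100
p = 0.65

0.65


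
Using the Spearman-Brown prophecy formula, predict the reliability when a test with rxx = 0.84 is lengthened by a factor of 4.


r_new = (n * rxx) / (1 + (n-1) * rxx)
r_new = (4 * 0.84) / (1 + 3 * 0.84)
r_new = 3.36 / 3.52
r_new = 0.9545

0.9545


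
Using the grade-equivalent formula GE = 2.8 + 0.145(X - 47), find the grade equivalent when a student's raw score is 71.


raw - median = 71 - 47 = 24
slope * diff = 0.145 * 24 = 3.48
GE = 2.8 + 3.48
GE = 6.28

6.28


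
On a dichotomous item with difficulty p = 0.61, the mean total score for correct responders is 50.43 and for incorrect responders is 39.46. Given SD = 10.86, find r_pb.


q = 1 - p = 0.39
rpb = ((M1 - M0) / SD) * sqrt(p * q)
rpb = ((50.43 - 39.46) / 10.86) * sqrt(0.61 * 0.39)
rpb = 0.4927

0.4927


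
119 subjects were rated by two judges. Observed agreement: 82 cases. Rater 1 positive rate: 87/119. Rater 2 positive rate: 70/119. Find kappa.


P_o = 82/119 = 0.689076
P_e = (87*70 + 32*49) / 14161 = 0.540781
kappa = (P_o - P_e) / (1 - P_e)
kappa = (0.689076 - 0.540781) / (1 - 0.540781)
kappa = 0.3229

0.3229


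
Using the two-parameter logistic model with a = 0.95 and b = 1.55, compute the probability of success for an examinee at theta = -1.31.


a*(theta - b) = 0.95 * (-1.31 - 1.55) = -2.717
exp(--2.717) = 15.1348
P = 1 / (1 + 15.1348)
P = 0.062

0.062


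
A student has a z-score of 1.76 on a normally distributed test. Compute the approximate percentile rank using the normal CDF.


CDF(z) = 0.5 * (1 + erf(z/sqrt(2)))
erf(1.2445) = 0.9216
CDF = 0.9608
Percentile rank = 0.9608 * 100 = 96.08

96.08


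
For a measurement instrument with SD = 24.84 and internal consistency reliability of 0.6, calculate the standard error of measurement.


SEM = SD * sqrt(1 - rxx)
SEM = 24.84 * sqrt(1 - 0.6)
SEM = 24.84 * sqrt(0.4) = 24.84 * 0.632456
SEM = 15.7102

15.7102
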